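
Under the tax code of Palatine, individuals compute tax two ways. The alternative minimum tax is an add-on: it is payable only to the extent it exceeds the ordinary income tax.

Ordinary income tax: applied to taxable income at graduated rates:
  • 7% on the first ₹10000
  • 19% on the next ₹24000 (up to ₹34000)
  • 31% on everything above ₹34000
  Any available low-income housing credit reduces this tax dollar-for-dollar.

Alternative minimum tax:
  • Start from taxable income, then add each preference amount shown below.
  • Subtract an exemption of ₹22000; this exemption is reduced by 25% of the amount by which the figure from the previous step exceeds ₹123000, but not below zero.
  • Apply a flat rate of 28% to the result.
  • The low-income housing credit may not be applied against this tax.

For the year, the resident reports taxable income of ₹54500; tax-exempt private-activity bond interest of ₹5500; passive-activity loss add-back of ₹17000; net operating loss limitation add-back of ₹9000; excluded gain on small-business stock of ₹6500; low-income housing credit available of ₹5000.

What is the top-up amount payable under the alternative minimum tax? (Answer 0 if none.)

₹13125

Ordinary income tax:
  ₹10000 × 7% = ₹700
  ₹24000 × 19% = ₹4560
  ₹20500 × 31% = ₹6355
  → ₹11615
  Less low-income housing credit ₹5000 → ₹6615

Alternative minimum tax:
  Adjusted income: ₹54500 + ₹5500 + ₹17000 + ₹9000 + ₹6500 = ₹92500
  Exemption: ₹92500 ≤ ₹123000, so full ₹22000 applies
  Base: ₹92500 − ₹22000 = ₹70500
  ₹70500 × 28% = ₹19740

Excess of alternative minimum tax over ordinary income tax: ₹19740 − ₹6615 = ₹13125.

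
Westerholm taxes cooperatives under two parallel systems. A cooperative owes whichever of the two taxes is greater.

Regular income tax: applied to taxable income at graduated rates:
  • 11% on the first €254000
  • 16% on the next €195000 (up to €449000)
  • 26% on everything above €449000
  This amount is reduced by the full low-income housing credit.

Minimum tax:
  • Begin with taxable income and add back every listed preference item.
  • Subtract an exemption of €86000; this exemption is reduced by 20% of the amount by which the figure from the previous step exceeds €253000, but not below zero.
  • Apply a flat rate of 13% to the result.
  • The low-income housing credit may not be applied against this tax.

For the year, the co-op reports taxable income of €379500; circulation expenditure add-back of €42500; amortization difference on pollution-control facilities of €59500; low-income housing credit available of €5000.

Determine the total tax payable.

€57356

Regular income tax:
  €254000 × 11% = €27940
  €125500 × 16% = €20080
  → €48020
  Less low-income housing credit €5000 → €43020

Minimum tax:
  Adjusted income: €379500 + €42500 + €59500 = €481500
  Exemption: €86000 − 20% × (€481500 − €253000) = €86000 − €45700 = €40300
  Base: €481500 − €40300 = €441200
  €441200 × 13% = €57356

€57356 > €43020, so the minimum tax is the binding amount.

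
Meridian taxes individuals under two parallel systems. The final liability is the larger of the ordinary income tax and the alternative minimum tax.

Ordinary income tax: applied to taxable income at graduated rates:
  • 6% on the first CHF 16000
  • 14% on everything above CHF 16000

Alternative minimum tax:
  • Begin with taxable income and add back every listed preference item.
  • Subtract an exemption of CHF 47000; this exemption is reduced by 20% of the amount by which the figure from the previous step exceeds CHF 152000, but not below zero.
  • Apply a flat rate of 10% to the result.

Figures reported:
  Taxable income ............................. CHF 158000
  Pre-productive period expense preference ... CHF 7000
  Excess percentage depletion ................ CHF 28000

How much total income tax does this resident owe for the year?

CHF 20840

Ordinary income tax:
  CHF 16000 × 6% = CHF 960
  CHF 142000 × 14% = CHF 19880
  → CHF 20840

Alternative minimum tax:
  Adjusted income: CHF 158000 + CHF 7000 + CHF 28000 = CHF 193000
  Exemption: CHF 47000 − 20% × (CHF 193000 − CHF 152000) = CHF 47000 − CHF 8200 = CHF 38800
  Base: CHF 193000 − CHF 38800 = CHF 154200
  CHF 154200 × 10% = CHF 15420

CHF 20840 > CHF 15420, so the ordinary income tax governs.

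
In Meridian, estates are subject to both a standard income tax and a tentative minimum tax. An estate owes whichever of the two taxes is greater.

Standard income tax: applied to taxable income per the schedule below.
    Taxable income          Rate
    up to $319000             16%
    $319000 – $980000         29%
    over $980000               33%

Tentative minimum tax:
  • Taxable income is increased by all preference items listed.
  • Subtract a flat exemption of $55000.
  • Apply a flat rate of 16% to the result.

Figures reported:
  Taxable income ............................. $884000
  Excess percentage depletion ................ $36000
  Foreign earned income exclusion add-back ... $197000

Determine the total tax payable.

Standard income tax:
  $319000 × 16% = $51040
  $565000 × 29% = $163850
  → $214890

Tentative minimum tax:
  Adjusted income: $884000 + $36000 + $197000 = $1117000
  Less exemption $55000 → base $1062000
  $1062000 × 16% = $169920

$214890 > $169920, so the standard income tax governs.

$214890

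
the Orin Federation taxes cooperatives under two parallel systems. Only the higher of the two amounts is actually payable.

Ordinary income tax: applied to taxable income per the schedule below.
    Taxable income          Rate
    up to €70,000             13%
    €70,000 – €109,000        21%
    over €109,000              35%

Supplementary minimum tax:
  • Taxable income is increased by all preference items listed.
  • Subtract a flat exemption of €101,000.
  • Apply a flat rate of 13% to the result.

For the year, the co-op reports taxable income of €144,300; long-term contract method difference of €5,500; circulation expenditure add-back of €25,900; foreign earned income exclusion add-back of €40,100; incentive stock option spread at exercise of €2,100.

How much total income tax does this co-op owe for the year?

Ordinary income tax:
  €70,000 × 13% = €9,100
  €39,000 × 21% = €8,190
  €35,300 × 35% = €12,355
  → €29,645

Supplementary minimum tax:
  Adjusted income: €144,300 + €5,500 + €25,900 + €40,100 + €2,100 = €217,900
  Less exemption €101,000 → base €116,900
  €116,900 × 13% = €15,197

€29,645 > €15,197, so the ordinary income tax governs.

€29,645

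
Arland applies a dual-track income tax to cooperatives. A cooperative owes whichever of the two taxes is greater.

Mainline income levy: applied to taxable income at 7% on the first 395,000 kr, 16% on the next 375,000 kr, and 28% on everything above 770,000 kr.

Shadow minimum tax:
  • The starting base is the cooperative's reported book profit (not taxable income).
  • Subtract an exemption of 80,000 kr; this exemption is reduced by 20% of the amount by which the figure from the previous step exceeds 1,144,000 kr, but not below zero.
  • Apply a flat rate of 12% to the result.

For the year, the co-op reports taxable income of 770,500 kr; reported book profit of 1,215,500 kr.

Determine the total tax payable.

137,976 kr

Shadow minimum tax:
  Base (reported book profit): 1,215,500 kr
  Exemption: 80,000 kr − 20% × (1,215,500 kr − 1,144,000 kr) = 80,000 kr − 14,300 kr = 65,700 kr
  Base: 1,215,500 kr − 65,700 kr = 1,149,800 kr
  1,149,800 kr × 12% = 137,976 kr

Mainline income levy:
  395,000 kr × 7% = 27,650 kr
  375,000 kr × 16% = 60,000 kr
  500 kr × 28% = 140 kr
  → 87,790 kr

137,976 kr > 87,790 kr, so the shadow minimum tax is the binding amount.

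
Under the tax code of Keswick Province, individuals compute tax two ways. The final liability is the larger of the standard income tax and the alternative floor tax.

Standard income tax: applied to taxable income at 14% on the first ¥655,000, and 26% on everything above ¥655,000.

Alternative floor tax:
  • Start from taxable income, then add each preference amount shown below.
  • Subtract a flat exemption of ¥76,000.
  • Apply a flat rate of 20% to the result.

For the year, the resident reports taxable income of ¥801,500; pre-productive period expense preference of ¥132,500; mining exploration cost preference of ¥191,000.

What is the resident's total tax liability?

¥209,800

Alternative floor tax:
  Adjusted income: ¥801,500 + ¥132,500 + ¥191,000 = ¥1,125,000
  Less exemption ¥76,000 → base ¥1,049,000
  ¥1,049,000 × 20% = ¥209,800

Standard income tax:
  ¥655,000 × 14% = ¥91,700
  ¥146,500 × 26% = ¥38,090
  → ¥129,790

¥209,800 > ¥129,790, so the alternative floor tax is the binding amount.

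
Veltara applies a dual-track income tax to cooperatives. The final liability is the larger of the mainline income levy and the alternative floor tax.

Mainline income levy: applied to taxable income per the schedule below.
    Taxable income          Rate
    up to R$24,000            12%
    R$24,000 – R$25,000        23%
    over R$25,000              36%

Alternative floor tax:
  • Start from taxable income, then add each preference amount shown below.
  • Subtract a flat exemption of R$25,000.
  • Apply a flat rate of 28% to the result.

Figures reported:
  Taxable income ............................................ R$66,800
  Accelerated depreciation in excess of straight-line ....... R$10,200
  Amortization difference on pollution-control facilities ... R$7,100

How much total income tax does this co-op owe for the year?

Alternative floor tax:
  Adjusted income: R$66,800 + R$10,200 + R$7,100 = R$84,100
  Less exemption R$25,000 → base R$59,100
  R$59,100 × 28% = R$16,548

Mainline income levy:
  R$24,000 × 12% = R$2,880
  R$1,000 × 23% = R$230
  R$41,800 × 36% = R$15,048
  → R$18,158

R$18,158 > R$16,548, so the mainline income levy governs.

R$18,158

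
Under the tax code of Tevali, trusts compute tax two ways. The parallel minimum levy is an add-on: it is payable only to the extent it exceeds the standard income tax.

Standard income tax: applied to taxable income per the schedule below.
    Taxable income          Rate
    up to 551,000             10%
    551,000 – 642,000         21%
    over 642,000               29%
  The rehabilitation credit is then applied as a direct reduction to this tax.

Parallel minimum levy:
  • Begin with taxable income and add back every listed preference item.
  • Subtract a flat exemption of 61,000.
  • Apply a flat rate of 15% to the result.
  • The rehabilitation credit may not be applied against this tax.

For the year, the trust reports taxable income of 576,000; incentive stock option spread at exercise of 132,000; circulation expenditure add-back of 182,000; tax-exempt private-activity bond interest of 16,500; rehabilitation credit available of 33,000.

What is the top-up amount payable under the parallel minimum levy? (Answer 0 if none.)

99,475

Standard income tax:
  551,000 × 10% = 55,100
  25,000 × 21% = 5,250
  → 60,350
  Less rehabilitation credit 33,000 → 27,350

Parallel minimum levy:
  Adjusted income: 576,000 + 132,000 + 182,000 + 16,500 = 906,500
  Less exemption 61,000 → base 845,500
  845,500 × 15% = 126,825

Excess of parallel minimum levy over standard income tax: 126,825 − 27,350 = 99,475.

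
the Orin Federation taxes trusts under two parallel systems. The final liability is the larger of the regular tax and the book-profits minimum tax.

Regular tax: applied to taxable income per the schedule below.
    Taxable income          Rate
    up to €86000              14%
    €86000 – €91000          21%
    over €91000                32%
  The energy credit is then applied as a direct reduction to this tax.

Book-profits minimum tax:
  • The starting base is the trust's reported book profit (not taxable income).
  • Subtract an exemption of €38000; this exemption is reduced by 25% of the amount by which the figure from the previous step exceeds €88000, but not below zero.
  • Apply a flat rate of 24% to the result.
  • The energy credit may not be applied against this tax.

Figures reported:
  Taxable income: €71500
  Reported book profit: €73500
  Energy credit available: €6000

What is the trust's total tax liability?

Book-profits minimum tax:
  Base (reported book profit): €73500
  Exemption: €73500 ≤ €88000, so full €38000 applies
  Base: €73500 − €38000 = €35500
  €35500 × 24% = €8520

Regular tax:
  €71500 × 14% = €10010
  Less energy credit €6000 → €4010

€8520 > €4010, so the book-profits minimum tax is the binding amount.

€8520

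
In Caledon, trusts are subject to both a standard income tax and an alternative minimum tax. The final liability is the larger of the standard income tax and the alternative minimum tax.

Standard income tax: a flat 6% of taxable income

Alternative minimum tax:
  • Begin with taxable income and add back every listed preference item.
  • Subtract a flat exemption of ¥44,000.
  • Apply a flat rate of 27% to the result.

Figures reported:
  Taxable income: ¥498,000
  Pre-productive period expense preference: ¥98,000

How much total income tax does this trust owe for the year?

¥149,040

Standard income tax:
  ¥498,000 × 6% = ¥29,880

Alternative minimum tax:
  Adjusted income: ¥498,000 + ¥98,000 = ¥596,000
  Less exemption ¥44,000 → base ¥552,000
  ¥552,000 × 27% = ¥149,040

¥149,040 > ¥29,880, so the alternative minimum tax is the binding amount.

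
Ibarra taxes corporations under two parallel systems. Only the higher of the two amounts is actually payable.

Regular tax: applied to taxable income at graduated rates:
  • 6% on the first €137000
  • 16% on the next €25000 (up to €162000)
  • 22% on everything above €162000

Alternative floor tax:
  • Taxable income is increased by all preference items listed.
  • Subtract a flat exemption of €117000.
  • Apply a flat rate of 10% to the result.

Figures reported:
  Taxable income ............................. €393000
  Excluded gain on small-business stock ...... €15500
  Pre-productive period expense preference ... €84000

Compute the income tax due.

Alternative floor tax:
  Adjusted income: €393000 + €15500 + €84000 = €492500
  Less exemption €117000 → base €375500
  €375500 × 10% = €37550

Regular tax:
  €137000 × 6% = €8220
  €25000 × 16% = €4000
  €231000 × 22% = €50820
  → €63040

€63040 > €37550, so the regular tax governs.

€63040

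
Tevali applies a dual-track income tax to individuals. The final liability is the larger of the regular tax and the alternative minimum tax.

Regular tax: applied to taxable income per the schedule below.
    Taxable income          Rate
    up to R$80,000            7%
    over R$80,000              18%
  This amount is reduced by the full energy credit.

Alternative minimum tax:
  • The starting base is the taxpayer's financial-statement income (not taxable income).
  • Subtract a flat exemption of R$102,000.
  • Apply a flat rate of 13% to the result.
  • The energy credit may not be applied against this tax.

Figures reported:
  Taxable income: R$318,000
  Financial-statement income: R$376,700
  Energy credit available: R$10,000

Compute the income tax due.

Alternative minimum tax:
  Base (financial-statement income): R$376,700
  Less exemption R$102,000 → base R$274,700
  R$274,700 × 13% = R$35,711

Regular tax:
  R$80,000 × 7% = R$5,600
  R$238,000 × 18% = R$42,840
  → R$48,440
  Less energy credit R$10,000 → R$38,440

R$38,440 > R$35,711, so the regular tax governs.

R$38,440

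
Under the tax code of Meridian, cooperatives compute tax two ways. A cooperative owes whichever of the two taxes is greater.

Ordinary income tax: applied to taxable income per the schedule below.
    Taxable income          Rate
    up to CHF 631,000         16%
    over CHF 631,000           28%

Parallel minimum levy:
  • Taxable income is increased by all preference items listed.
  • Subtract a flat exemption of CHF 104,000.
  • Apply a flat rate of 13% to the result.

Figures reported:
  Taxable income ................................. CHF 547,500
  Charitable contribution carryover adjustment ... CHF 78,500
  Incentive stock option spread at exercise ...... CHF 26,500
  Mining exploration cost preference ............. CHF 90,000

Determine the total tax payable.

CHF 87,600

Parallel minimum levy:
  Adjusted income: CHF 547,500 + CHF 78,500 + CHF 26,500 + CHF 90,000 = CHF 742,500
  Less exemption CHF 104,000 → base CHF 638,500
  CHF 638,500 × 13% = CHF 83,005

Ordinary income tax:
  CHF 547,500 × 16% = CHF 87,600

CHF 87,600 > CHF 83,005, so the ordinary income tax governs.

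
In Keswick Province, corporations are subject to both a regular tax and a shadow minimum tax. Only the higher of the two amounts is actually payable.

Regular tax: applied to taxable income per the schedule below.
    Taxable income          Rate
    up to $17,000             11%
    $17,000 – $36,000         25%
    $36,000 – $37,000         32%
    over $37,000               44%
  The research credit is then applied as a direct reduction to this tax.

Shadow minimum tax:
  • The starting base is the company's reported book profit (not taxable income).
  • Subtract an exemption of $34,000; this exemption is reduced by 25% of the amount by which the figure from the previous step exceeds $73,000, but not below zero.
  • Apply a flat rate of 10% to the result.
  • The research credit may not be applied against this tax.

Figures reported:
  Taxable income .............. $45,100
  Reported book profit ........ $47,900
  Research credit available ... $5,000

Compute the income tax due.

$5,504

Regular tax:
  $17,000 × 11% = $1,870
  $19,000 × 25% = $4,750
  $1,000 × 32% = $320
  $8,100 × 44% = $3,564
  → $10,504
  Less research credit $5,000 → $5,504

Shadow minimum tax:
  Base (reported book profit): $47,900
  Exemption: $47,900 ≤ $73,000, so full $34,000 applies
  Base: $47,900 − $34,000 = $13,900
  $13,900 × 10% = $1,390

$5,504 > $1,390, so the regular tax governs.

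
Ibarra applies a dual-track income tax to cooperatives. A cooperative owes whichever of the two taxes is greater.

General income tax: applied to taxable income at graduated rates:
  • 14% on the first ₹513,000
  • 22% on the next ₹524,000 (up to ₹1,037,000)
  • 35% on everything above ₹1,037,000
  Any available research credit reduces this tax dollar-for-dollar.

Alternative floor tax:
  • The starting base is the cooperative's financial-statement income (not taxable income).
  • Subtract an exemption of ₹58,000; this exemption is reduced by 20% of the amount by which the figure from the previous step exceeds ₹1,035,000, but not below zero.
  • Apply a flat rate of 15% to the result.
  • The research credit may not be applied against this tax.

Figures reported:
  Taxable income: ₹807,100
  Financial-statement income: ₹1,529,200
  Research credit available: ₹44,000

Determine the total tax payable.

₹229,380

Alternative floor tax:
  Base (financial-statement income): ₹1,529,200
  Exemption: 20% × (₹1,529,200 − ₹1,035,000) = ₹98,840 ≥ ₹58,000, so the exemption is fully phased out
  Base: ₹1,529,200 − ₹0 = ₹1,529,200
  ₹1,529,200 × 15% = ₹229,380

General income tax:
  ₹513,000 × 14% = ₹71,820
  ₹294,100 × 22% = ₹64,702
  → ₹136,522
  Less research credit ₹44,000 → ₹92,522

₹229,380 > ₹92,522, so the alternative floor tax is the binding amount.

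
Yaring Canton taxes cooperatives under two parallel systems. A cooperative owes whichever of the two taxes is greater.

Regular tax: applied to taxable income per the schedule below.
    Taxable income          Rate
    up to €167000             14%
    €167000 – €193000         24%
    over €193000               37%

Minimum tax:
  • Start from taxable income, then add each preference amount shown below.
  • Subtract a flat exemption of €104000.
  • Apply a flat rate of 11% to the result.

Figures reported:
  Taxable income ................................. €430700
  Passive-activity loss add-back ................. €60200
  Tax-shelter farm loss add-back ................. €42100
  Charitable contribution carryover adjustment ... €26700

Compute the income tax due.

Regular tax:
  €167000 × 14% = €23380
  €26000 × 24% = €6240
  €237700 × 37% = €87949
  → €117569

Minimum tax:
  Adjusted income: €430700 + €60200 + €42100 + €26700 = €559700
  Less exemption €104000 → base €455700
  €455700 × 11% = €50127

€117569 > €50127, so the regular tax governs.

€117569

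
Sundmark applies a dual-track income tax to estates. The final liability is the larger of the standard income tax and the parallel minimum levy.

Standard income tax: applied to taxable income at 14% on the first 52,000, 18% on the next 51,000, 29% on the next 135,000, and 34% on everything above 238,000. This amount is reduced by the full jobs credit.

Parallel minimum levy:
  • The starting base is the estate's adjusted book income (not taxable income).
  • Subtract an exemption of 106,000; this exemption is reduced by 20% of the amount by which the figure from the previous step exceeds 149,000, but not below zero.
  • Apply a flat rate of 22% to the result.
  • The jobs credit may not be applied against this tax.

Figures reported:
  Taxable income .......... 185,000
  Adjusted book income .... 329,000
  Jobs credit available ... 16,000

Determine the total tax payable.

Standard income tax:
  52,000 × 14% = 7,280
  51,000 × 18% = 9,180
  82,000 × 29% = 23,780
  → 40,240
  Less jobs credit 16,000 → 24,240

Parallel minimum levy:
  Base (adjusted book income): 329,000
  Exemption: 106,000 − 20% × (329,000 − 149,000) = 106,000 − 36,000 = 70,000
  Base: 329,000 − 70,000 = 259,000
  259,000 × 22% = 56,980

56,980 > 24,240, so the parallel minimum levy is the binding amount.

56,980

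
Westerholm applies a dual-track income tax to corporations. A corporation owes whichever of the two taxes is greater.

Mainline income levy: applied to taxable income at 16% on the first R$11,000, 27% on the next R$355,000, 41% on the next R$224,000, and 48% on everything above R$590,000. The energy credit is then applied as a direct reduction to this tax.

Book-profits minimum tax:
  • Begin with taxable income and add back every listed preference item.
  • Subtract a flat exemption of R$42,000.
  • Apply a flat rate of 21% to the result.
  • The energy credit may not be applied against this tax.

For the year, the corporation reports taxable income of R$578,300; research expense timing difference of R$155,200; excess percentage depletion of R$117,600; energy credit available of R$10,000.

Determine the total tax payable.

Mainline income levy:
  R$11,000 × 16% = R$1,760
  R$355,000 × 27% = R$95,850
  R$212,300 × 41% = R$87,043
  → R$184,653
  Less energy credit R$10,000 → R$174,653

Book-profits minimum tax:
  Adjusted income: R$578,300 + R$155,200 + R$117,600 = R$851,100
  Less exemption R$42,000 → base R$809,100
  R$809,100 × 21% = R$169,911

R$174,653 > R$169,911, so the mainline income levy governs.

R$174,653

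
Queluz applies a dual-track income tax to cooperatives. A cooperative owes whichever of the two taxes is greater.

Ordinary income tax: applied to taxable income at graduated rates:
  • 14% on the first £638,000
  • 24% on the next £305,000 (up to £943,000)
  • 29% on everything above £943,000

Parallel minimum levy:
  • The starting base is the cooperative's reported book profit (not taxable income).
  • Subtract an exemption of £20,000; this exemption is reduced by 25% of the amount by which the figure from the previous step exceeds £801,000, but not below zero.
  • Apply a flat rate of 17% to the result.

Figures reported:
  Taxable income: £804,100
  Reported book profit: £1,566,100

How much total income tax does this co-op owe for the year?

Ordinary income tax:
  £638,000 × 14% = £89,320
  £166,100 × 24% = £39,864
  → £129,184

Parallel minimum levy:
  Base (reported book profit): £1,566,100
  Exemption: 25% × (£1,566,100 − £801,000) = £191,275 ≥ £20,000, so the exemption is fully phased out
  Base: £1,566,100 − £0 = £1,566,100
  £1,566,100 × 17% = £266,237

£266,237 > £129,184, so the parallel minimum levy is the binding amount.

£266,237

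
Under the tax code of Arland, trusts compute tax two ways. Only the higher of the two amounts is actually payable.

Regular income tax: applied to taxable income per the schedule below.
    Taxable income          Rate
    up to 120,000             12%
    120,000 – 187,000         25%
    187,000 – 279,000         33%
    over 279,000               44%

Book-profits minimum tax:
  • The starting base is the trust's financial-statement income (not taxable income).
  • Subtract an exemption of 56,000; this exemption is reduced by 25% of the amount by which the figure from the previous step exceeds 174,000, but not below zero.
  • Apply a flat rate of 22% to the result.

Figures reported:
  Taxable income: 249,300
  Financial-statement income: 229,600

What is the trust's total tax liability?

Book-profits minimum tax:
  Base (financial-statement income): 229,600
  Exemption: 56,000 − 25% × (229,600 − 174,000) = 56,000 − 13,900 = 42,100
  Base: 229,600 − 42,100 = 187,500
  187,500 × 22% = 41,250

Regular income tax:
  120,000 × 12% = 14,400
  67,000 × 25% = 16,750
  62,300 × 33% = 20,559
  → 51,709

51,709 > 41,250, so the regular income tax governs.

51,709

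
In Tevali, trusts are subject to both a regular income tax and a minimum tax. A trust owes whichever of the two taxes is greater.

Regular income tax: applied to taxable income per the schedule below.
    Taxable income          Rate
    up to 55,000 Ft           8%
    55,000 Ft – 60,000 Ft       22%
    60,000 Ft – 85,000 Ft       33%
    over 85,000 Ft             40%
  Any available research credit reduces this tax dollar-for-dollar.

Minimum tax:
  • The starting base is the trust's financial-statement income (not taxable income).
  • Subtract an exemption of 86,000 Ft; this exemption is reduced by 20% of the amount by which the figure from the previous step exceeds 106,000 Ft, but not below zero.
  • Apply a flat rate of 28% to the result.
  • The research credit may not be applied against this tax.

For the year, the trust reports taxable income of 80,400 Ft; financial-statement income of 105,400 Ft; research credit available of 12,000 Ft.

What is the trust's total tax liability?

Regular income tax:
  55,000 Ft × 8% = 4,400 Ft
  5,000 Ft × 22% = 1,100 Ft
  20,400 Ft × 33% = 6,732 Ft
  → 12,232 Ft
  Less research credit 12,000 Ft → 232 Ft

Minimum tax:
  Base (financial-statement income): 105,400 Ft
  Exemption: 105,400 Ft ≤ 106,000 Ft, so full 86,000 Ft applies
  Base: 105,400 Ft − 86,000 Ft = 19,400 Ft
  19,400 Ft × 28% = 5,432 Ft

5,432 Ft > 232 Ft, so the minimum tax is the binding amount.

5,432 Ft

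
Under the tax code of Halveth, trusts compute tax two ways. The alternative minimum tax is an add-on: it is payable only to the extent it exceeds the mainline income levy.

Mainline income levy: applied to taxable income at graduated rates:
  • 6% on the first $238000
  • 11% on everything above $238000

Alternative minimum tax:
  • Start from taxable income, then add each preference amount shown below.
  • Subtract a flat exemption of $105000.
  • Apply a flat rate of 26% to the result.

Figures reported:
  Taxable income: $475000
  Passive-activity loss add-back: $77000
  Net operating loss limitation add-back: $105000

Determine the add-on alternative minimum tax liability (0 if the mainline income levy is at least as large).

$103170

Mainline income levy:
  $238000 × 6% = $14280
  $237000 × 11% = $26070
  → $40350

Alternative minimum tax:
  Adjusted income: $475000 + $77000 + $105000 = $657000
  Less exemption $105000 → base $552000
  $552000 × 26% = $143520

Excess of alternative minimum tax over mainline income levy: $143520 − $40350 = $103170.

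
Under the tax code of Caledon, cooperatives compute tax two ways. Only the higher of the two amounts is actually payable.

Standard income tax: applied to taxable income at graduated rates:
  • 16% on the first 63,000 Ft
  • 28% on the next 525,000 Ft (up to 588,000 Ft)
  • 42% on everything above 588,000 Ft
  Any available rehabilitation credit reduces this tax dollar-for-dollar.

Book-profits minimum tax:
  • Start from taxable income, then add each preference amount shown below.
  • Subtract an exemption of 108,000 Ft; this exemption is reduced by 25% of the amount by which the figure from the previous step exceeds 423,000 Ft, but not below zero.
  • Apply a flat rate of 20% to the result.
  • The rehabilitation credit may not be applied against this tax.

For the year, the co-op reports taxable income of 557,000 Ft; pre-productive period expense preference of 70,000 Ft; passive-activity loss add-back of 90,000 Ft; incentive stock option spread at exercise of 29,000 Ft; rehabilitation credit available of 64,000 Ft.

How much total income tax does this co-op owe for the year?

143,750 Ft

Book-profits minimum tax:
  Adjusted income: 557,000 Ft + 70,000 Ft + 90,000 Ft + 29,000 Ft = 746,000 Ft
  Exemption: 108,000 Ft − 25% × (746,000 Ft − 423,000 Ft) = 108,000 Ft − 80,750 Ft = 27,250 Ft
  Base: 746,000 Ft − 27,250 Ft = 718,750 Ft
  718,750 Ft × 20% = 143,750 Ft

Standard income tax:
  63,000 Ft × 16% = 10,080 Ft
  494,000 Ft × 28% = 138,320 Ft
  → 148,400 Ft
  Less rehabilitation credit 64,000 Ft → 84,400 Ft

143,750 Ft > 84,400 Ft, so the book-profits minimum tax is the binding amount.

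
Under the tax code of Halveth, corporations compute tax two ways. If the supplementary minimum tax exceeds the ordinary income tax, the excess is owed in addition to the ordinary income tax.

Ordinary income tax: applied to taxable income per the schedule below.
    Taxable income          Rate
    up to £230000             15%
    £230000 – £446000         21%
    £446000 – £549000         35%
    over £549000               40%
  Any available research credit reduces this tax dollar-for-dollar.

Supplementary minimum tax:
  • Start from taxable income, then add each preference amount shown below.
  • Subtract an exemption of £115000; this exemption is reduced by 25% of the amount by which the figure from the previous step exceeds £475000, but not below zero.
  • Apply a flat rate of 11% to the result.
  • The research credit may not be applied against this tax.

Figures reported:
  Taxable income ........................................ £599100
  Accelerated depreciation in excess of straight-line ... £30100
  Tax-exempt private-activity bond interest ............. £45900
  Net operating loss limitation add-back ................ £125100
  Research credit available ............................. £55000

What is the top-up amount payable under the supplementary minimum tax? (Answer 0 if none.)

£3365

Supplementary minimum tax:
  Adjusted income: £599100 + £30100 + £45900 + £125100 = £800200
  Exemption: £115000 − 25% × (£800200 − £475000) = £115000 − £81300 = £33700
  Base: £800200 − £33700 = £766500
  £766500 × 11% = £84315

Ordinary income tax:
  £230000 × 15% = £34500
  £216000 × 21% = £45360
  £103000 × 35% = £36050
  £50100 × 40% = £20040
  → £135950
  Less research credit £55000 → £80950

Excess of supplementary minimum tax over ordinary income tax: £84315 − £80950 = £3365.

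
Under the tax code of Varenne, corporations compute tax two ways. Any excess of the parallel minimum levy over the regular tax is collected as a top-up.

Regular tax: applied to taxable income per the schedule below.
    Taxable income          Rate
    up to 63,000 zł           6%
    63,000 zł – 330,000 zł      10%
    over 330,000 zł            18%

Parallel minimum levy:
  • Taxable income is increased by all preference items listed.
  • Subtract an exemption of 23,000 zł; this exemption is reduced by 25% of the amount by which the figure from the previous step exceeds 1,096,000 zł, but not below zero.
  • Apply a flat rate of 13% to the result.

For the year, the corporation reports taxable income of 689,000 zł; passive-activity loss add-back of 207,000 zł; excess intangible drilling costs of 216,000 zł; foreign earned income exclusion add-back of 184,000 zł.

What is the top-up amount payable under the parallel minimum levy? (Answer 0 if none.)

Regular tax:
  63,000 zł × 6% = 3,780 zł
  267,000 zł × 10% = 26,700 zł
  359,000 zł × 18% = 64,620 zł
  → 95,100 zł

Parallel minimum levy:
  Adjusted income: 689,000 zł + 207,000 zł + 216,000 zł + 184,000 zł = 1,296,000 zł
  Exemption: 25% × (1,296,000 zł − 1,096,000 zł) = 50,000 zł ≥ 23,000 zł, so the exemption is fully phased out
  Base: 1,296,000 zł − 0 zł = 1,296,000 zł
  1,296,000 zł × 13% = 168,480 zł

Excess of parallel minimum levy over regular tax: 168,480 zł − 95,100 zł = 73,380 zł.

73,380 zł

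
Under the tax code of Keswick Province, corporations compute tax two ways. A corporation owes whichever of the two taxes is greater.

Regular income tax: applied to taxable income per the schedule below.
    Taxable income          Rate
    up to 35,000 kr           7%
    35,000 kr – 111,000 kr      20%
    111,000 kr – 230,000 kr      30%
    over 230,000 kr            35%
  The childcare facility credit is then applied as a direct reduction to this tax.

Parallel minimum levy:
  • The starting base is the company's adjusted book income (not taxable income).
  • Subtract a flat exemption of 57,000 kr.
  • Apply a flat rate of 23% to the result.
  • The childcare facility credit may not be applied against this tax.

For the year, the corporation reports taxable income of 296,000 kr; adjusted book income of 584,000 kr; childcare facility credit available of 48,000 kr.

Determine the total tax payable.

Regular income tax:
  35,000 kr × 7% = 2,450 kr
  76,000 kr × 20% = 15,200 kr
  119,000 kr × 30% = 35,700 kr
  66,000 kr × 35% = 23,100 kr
  → 76,450 kr
  Less childcare facility credit 48,000 kr → 28,450 kr

Parallel minimum levy:
  Base (adjusted book income): 584,000 kr
  Less exemption 57,000 kr → base 527,000 kr
  527,000 kr × 23% = 121,210 kr

121,210 kr > 28,450 kr, so the parallel minimum levy is the binding amount.

121,210 kr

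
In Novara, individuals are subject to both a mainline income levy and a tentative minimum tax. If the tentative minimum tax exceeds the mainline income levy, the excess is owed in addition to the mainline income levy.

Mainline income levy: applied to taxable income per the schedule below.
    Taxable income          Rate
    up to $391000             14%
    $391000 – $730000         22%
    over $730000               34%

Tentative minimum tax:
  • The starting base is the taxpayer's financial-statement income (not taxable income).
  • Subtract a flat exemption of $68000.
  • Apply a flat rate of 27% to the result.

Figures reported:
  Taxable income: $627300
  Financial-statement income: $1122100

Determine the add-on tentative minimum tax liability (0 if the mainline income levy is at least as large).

Tentative minimum tax:
  Base (financial-statement income): $1122100
  Less exemption $68000 → base $1054100
  $1054100 × 27% = $284607

Mainline income levy:
  $391000 × 14% = $54740
  $236300 × 22% = $51986
  → $106726

Excess of tentative minimum tax over mainline income levy: $284607 − $106726 = $177881.

$177881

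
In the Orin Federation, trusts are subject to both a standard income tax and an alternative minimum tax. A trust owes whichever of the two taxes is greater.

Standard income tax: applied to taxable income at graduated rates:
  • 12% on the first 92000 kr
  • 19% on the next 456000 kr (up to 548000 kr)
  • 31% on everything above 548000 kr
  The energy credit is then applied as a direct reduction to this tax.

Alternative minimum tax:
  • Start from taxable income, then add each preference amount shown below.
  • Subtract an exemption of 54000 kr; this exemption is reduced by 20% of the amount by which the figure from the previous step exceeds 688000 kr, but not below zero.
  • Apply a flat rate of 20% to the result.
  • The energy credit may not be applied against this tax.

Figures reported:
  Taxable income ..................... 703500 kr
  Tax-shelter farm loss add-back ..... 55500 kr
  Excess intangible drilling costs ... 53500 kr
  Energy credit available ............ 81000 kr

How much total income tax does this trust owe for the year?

156680 kr

Alternative minimum tax:
  Adjusted income: 703500 kr + 55500 kr + 53500 kr = 812500 kr
  Exemption: 54000 kr − 20% × (812500 kr − 688000 kr) = 54000 kr − 24900 kr = 29100 kr
  Base: 812500 kr − 29100 kr = 783400 kr
  783400 kr × 20% = 156680 kr

Standard income tax:
  92000 kr × 12% = 11040 kr
  456000 kr × 19% = 86640 kr
  155500 kr × 31% = 48205 kr
  → 145885 kr
  Less energy credit 81000 kr → 64885 kr

156680 kr > 64885 kr, so the alternative minimum tax is the binding amount.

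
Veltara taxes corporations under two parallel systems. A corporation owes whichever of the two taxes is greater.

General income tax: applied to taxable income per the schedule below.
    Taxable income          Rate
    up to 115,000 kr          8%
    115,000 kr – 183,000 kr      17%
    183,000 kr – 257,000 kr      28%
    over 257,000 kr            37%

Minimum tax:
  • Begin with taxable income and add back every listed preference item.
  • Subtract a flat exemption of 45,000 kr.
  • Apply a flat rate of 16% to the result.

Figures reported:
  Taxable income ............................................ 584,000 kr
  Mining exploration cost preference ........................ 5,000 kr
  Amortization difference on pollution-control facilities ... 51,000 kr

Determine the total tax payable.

General income tax:
  115,000 kr × 8% = 9,200 kr
  68,000 kr × 17% = 11,560 kr
  74,000 kr × 28% = 20,720 kr
  327,000 kr × 37% = 120,990 kr
  → 162,470 kr

Minimum tax:
  Adjusted income: 584,000 kr + 5,000 kr + 51,000 kr = 640,000 kr
  Less exemption 45,000 kr → base 595,000 kr
  595,000 kr × 16% = 95,200 kr

162,470 kr > 95,200 kr, so the general income tax governs.

162,470 kr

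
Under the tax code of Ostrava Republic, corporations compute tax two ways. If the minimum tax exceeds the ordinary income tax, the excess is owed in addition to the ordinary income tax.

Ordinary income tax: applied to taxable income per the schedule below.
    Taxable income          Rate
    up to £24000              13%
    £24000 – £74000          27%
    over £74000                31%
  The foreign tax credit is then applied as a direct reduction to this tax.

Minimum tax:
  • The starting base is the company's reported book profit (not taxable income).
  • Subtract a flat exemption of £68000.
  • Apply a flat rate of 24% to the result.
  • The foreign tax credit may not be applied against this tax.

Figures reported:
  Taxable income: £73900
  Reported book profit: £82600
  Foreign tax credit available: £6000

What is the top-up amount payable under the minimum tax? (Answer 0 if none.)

£0

Ordinary income tax:
  £24000 × 13% = £3120
  £49900 × 27% = £13473
  → £16593
  Less foreign tax credit £6000 → £10593

Minimum tax:
  Base (reported book profit): £82600
  Less exemption £68000 → base £14600
  £14600 × 24% = £3504

£3504 ≤ £10593, so no add-on is due.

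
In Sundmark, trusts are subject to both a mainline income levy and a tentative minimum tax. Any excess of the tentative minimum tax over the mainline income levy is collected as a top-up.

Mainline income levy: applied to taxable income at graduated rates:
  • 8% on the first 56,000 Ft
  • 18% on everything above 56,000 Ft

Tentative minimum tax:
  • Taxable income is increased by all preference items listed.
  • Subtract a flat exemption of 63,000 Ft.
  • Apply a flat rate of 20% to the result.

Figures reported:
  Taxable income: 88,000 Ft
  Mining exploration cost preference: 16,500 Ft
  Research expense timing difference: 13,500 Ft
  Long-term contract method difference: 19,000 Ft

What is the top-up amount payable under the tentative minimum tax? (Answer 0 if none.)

4,560 Ft

Mainline income levy:
  56,000 Ft × 8% = 4,480 Ft
  32,000 Ft × 18% = 5,760 Ft
  → 10,240 Ft

Tentative minimum tax:
  Adjusted income: 88,000 Ft + 16,500 Ft + 13,500 Ft + 19,000 Ft = 137,000 Ft
  Less exemption 63,000 Ft → base 74,000 Ft
  74,000 Ft × 20% = 14,800 Ft

Excess of tentative minimum tax over mainline income levy: 14,800 Ft − 10,240 Ft = 4,560 Ft.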